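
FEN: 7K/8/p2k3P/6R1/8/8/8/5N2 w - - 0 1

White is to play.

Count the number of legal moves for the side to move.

White to move; king on h8.
In check: no.
Legal moves: Kg8, Kh7, Kg7, Rg8, Rg7, Rg6+, Rh5, Rf5, Re5, Rd5+, Rc5, Rb5, Ra5, Rg4, Rg3, Rg2, Rg1, Ng3, Ne3, Nh2, Nd2, h7.
Count: 22.

22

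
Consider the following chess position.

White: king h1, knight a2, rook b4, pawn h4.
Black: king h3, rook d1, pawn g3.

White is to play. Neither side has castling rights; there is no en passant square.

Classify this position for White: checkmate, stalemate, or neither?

White to move; white king on h1.
In check: yes, from the black rook on d1.
King squares — g1: attacked by Rd1; g2: attacked by Kh3; h2: attacked by Pg3.
Legal moves for White: none.
In check with no legal moves → checkmate.

checkmate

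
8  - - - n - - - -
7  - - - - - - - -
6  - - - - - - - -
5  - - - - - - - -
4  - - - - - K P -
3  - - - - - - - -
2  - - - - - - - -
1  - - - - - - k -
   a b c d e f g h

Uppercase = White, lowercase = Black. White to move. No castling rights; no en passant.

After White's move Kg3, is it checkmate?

After Kg3: black king on g1; in check: no.
Black is not in check, so this cannot be checkmate.

no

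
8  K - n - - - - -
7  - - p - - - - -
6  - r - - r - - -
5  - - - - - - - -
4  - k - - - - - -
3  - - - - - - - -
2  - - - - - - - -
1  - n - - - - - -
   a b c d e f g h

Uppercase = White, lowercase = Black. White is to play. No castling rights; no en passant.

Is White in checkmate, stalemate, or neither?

stalemate

White to move; white king on a8.
In check: no.
King squares — a7: attacked by Nc8; b7: attacked by Rb6; b8: attacked by Rb6.
Legal moves for White: none.
Not in check and no legal moves → stalemate.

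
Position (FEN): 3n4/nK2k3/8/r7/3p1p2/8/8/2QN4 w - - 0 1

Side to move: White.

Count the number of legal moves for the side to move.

White to move; king on b7.
In check: yes, from the black knight on d8.
Legal moves: Kb8, Ka8, Kc7, Kb6.
Count: 4.

4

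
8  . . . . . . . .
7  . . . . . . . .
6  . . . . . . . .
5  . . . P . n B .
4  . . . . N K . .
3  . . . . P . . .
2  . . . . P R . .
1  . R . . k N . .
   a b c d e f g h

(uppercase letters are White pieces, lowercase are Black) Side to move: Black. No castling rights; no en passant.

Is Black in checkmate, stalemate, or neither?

Black to move; black king on e1.
In check: yes, from the white rook on b1.
King squares — d1: attacked by Rb1; f1: attacked by Rb1; d2: attacked by Nf1; e2: attacked by Rf2; f2: attacked by Ne4.
Legal moves for Black: none.
In check with no legal moves → checkmate.

checkmate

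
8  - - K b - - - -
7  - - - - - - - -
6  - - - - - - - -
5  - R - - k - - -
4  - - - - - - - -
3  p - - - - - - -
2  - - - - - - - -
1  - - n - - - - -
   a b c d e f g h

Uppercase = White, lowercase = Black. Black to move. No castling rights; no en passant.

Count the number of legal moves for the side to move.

Black to move; king on e5.
In check: yes, from the white rook on b5.
Legal moves: Kf6, Ke6, Kd6, Kf4, Ke4, Kd4.
Count: 6.

6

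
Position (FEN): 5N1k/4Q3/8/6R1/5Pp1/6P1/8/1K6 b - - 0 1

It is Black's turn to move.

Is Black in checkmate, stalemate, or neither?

Black to move; black king on h8.
In check: no.
King squares — g7: attacked by Rg5; h7: attacked by Qe7; g8: attacked by Rg5.
Legal moves for Black: none.
Not in check and no legal moves → stalemate.

stalemate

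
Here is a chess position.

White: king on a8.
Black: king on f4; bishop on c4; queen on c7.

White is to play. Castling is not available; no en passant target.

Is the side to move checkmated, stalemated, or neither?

White to move; white king on a8.
In check: no.
King squares — a7: attacked by Qc7; b7: attacked by Qc7; b8: attacked by Qc7.
Legal moves for White: none.
Not in check and no legal moves → stalemate.

stalemate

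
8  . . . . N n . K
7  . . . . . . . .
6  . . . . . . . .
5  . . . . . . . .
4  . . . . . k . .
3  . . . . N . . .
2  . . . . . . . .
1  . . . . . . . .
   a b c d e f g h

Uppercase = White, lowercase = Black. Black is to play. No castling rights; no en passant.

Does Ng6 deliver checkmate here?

no

After Ng6: white king on h8; in check: yes, from the black knight on g6.
White has 3 legal replies: Kg8, Kh7, Kg7.
In check but a legal move exists → not checkmate.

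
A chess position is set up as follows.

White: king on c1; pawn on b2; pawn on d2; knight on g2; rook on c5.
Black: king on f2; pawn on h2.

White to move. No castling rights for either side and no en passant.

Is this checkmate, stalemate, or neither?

White to move; white king on c1.
In check: no.
Legal moves for White include: Rc8, Rc7, Rc6, Rh5, Rg5, Rf5+, Re5, Rd5, Rb5, Ra5, Rc4, Rc3, Rc2, Nh4, Nf4, Ne3, Ne1, Kc2, ... (list truncated; more exist).
White has legal moves and is not in check → neither.

neither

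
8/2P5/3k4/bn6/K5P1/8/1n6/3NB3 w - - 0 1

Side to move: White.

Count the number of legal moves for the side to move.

White to move; king on a4.
In check: yes, from the black knight on b2.
Legal moves: Kxb5, Kxa5, Kb3, Nxb2.
Count: 4.

4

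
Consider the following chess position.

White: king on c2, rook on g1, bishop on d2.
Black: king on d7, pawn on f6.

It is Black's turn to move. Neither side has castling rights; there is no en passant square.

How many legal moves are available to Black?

Black to move; king on d7.
In check: no.
Legal moves: Ke8, Kd8, Kc8, Ke7, Kc7, Ke6, Kd6, Kc6, f5.
Count: 9.

9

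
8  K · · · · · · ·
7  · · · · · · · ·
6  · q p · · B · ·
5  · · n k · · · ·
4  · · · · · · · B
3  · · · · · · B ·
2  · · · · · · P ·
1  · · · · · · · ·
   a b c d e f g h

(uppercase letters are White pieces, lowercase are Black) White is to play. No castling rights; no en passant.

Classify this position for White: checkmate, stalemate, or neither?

neither

White to move; white king on a8.
In check: no.
Legal moves for White include: Bh8, Bd8, Bg7, Be7, Bfg5, Bfe5, Bd4, Bc3, Bb2, Ba1, Bhg5, Bb8, Bc7, Bd6, Bge5, Bf4, Bh2, Bf2, ... (list truncated; more exist).
White has legal moves and is not in check → neither.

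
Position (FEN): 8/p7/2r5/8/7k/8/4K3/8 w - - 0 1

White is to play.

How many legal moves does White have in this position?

White to move; king on e2.
In check: no.
Legal moves: Kf3, Ke3, Kd3, Kf2, Kd2, Kf1, Ke1, Kd1.
Count: 8.

8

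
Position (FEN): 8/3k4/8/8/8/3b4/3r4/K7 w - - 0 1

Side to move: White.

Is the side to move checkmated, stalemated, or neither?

White to move; white king on a1.
In check: no.
King squares — b1: attacked by Bd3; a2: attacked by Rd2; b2: attacked by Rd2.
Legal moves for White: none.
Not in check and no legal moves → stalemate.

stalemate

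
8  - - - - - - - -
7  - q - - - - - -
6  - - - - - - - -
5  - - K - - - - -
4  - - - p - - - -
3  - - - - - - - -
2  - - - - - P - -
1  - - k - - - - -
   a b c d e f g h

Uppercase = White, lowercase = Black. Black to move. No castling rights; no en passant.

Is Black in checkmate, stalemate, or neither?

Black to move; black king on c1.
In check: no.
Legal moves for Black include: Qc8+, Qb8, Qa8, Qh7, Qg7, Qf7, Qe7+, Qd7, Qc7+, Qa7+, Qc6+, Qb6+, Qa6, Qd5+, Qb5+, Qe4, Qb4+, Qf3, ... (list truncated; more exist).
Black has legal moves and is not in check → neither.

neither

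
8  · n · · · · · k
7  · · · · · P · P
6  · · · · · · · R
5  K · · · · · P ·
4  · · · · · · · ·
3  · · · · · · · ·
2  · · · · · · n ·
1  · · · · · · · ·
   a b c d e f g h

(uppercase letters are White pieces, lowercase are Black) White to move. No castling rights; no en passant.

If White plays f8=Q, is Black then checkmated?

yes

After f8=Q: black king on h8; in check: yes, from the white queen on f8.
King squares — g7: attacked by Qf8; h7: attacked by Rh6; g8: attacked by Ph7.
Black has no legal moves → checkmate.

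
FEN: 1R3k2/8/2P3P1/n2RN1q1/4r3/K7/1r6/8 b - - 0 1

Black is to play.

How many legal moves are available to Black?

Black to move; king on f8.
In check: yes, from the white rook on b8.
Legal moves: Kg7, Ke7, Qd8, Rxb8.
Count: 4.

4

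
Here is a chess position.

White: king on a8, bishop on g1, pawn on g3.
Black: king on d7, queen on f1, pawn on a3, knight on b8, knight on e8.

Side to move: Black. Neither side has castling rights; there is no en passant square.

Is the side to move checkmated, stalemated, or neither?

neither

Black to move; black king on d7.
In check: no.
Legal moves for Black include: Ng7, Nc7+, Nf6, Nd6, Nc6, Na6, Kd8, Kc8, Ke7, Kc7, Ke6, Kd6, Kc6, Qf8, Qf7, Qf6, Qa6+, Qf5, ... (list truncated; more exist).
Black has legal moves and is not in check → neither.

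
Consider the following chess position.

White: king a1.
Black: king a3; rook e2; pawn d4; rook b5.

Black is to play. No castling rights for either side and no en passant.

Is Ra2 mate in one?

After Ra2: white king on a1; in check: yes, from the black rook on a2.
King squares — b1: attacked by Rb5; a2: attacked by Ka3; b2: attacked by Ra2.
White has no legal moves → checkmate.

yes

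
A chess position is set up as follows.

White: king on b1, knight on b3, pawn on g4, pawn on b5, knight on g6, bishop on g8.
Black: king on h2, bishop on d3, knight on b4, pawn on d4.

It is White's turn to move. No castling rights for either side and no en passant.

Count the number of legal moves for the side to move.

White to move; king on b1.
In check: yes, from the black bishop on d3.
Legal moves: Kb2, Kc1, Ka1.
Count: 3.

3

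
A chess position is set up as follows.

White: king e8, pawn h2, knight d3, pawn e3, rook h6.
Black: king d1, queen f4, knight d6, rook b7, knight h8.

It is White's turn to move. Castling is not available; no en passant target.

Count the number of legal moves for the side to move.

White to move; king on e8.
In check: yes, from the black knight on d6.
Legal moves: Kd8, Rxd6.
Count: 2.

2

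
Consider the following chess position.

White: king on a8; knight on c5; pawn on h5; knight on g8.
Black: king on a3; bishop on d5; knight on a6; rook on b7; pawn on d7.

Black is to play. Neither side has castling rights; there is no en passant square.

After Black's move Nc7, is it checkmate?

After Nc7: white king on a8; in check: yes, from the black knight on c7.
King squares — a7: attacked by Rb7; b7: attacked by Bd5; b8: attacked by Rb7.
White has no legal moves → checkmate.

yes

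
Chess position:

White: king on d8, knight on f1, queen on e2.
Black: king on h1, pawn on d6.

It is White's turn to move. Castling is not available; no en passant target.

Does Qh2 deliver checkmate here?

After Qh2: black king on h1; in check: yes, from the white queen on h2.
King squares — g1: attacked by Qh2; g2: attacked by Qh2; h2: attacked by Nf1.
Black has no legal moves → checkmate.

yes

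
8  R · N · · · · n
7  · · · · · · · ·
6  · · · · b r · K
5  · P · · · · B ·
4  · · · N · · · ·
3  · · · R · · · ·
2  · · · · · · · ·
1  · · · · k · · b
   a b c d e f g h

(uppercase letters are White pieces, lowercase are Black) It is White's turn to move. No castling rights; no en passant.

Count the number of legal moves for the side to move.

4

White to move; king on h6.
In check: yes, from the black rook on f6.
Legal moves: Kh7, Kg7, Kh5, Bxf6.
Count: 4.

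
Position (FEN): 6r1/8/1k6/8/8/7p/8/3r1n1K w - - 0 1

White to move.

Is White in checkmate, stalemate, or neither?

White to move; white king on h1.
In check: no.
King squares — g1: attacked by Rg8; g2: attacked by Ph3; h2: attacked by Nf1.
Legal moves for White: none.
Not in check and no legal moves → stalemate.

stalemate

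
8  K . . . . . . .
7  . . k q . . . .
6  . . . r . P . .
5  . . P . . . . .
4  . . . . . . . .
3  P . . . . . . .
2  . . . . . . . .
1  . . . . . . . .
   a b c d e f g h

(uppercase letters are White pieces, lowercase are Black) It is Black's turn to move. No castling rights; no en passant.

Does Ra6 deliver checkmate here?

yes

After Ra6: white king on a8; in check: yes, from the black rook on a6.
King squares — a7: attacked by Ra6; b7: attacked by Kc7; b8: attacked by Kc7.
White has no legal moves → checkmate.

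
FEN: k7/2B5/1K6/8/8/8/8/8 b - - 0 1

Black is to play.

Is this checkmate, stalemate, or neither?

Black to move; black king on a8.
In check: no.
King squares — a7: attacked by Kb6; b7: attacked by Kb6; b8: attacked by Bc7.
Legal moves for Black: none.
Not in check and no legal moves → stalemate.

stalemate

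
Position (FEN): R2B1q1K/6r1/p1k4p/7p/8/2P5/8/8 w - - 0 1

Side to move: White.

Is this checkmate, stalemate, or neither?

checkmate

White to move; white king on h8.
In check: yes, from the black queen on f8.
King squares — g7: attacked by Qf8; h7: attacked by Rg7; g8: attacked by Rg7.
Legal moves for White: none.
In check with no legal moves → checkmate.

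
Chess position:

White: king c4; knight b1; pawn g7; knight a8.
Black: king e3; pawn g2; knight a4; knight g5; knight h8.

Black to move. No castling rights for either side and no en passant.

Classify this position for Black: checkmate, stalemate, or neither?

neither

Black to move; black king on e3.
In check: no.
Legal moves for Black include: Nhf7, Ng6, Nh7, Ngf7, Ne6, Ne4, Nh3, Nf3, Nb6+, Nc5, Nc3, Nb2+, Kf4, Ke4, Kf3, Kf2, Ke2, g1=Q, ... (list truncated; more exist).
Black has legal moves and is not in check → neither.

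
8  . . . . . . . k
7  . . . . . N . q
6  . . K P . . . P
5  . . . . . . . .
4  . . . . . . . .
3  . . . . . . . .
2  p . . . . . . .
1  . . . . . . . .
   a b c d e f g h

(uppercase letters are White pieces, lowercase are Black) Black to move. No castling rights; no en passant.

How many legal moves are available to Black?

Black to move; king on h8.
In check: yes, from the white knight on f7.
Legal moves: Kg8, Qxf7.
Count: 2.

2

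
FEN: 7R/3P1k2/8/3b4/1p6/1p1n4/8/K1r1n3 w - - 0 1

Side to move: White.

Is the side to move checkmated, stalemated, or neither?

White to move; white king on a1.
In check: yes, from the black rook on c1.
King squares — b1: attacked by Rc1; a2: attacked by Pb3; b2: attacked by Nd3.
Legal moves for White: none.
In check with no legal moves → checkmate.

checkmate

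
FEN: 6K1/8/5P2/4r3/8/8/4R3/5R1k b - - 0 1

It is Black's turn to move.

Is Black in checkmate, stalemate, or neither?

checkmate

Black to move; black king on h1.
In check: yes, from the white rook on f1.
King squares — g1: attacked by Rf1; g2: attacked by Re2; h2: attacked by Re2.
Legal moves for Black: none.
In check with no legal moves → checkmate.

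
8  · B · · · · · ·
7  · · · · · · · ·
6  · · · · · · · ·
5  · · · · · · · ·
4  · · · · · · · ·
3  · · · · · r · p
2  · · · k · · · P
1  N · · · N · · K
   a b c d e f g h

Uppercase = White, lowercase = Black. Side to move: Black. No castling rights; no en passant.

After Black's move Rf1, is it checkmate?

yes

After Rf1: white king on h1; in check: yes, from the black rook on f1.
King squares — g1: attacked by Rf1; g2: attacked by Ph3; h2: own pawn.
White has no legal moves → checkmate.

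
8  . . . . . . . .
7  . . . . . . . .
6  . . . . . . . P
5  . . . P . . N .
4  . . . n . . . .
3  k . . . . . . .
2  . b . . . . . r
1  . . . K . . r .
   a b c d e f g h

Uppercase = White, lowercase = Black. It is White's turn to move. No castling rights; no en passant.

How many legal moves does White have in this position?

0

White to move; king on d1.
In check: yes, from the black rook on g1.
Legal moves: none.
Count: 0.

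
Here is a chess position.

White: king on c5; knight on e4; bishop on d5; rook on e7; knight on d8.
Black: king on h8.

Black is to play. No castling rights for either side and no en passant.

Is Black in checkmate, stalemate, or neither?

stalemate

Black to move; black king on h8.
In check: no.
King squares — g7: attacked by Re7; h7: attacked by Re7; g8: attacked by Bd5.
Legal moves for Black: none.
Not in check and no legal moves → stalemate.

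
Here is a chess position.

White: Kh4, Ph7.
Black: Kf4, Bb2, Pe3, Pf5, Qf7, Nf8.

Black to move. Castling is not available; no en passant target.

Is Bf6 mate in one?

After Bf6: white king on h4; in check: yes, from the black bishop on f6.
White has 1 legal reply: Kh3.
In check but a legal move exists → not checkmate.

no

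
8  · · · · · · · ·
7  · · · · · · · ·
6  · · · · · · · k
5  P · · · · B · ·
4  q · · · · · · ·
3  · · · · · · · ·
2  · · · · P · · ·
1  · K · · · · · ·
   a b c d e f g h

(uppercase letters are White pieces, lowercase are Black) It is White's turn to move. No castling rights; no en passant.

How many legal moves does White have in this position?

15

White to move; king on b1.
In check: no.
Legal moves: Bc8, Bh7, Bd7, Bg6, Be6, Bg4, Be4, Bh3, Bd3, Bc2, Kb2, Kc1, a6, e3, e4.
Count: 15.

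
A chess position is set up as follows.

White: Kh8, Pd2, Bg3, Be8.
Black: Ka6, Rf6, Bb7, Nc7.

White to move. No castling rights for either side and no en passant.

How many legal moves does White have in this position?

20

White to move; king on h8.
In check: no.
Legal moves: Kg8, Kh7, Kg7, Bf7, Bd7, Bg6, Bc6, Bh5, Bb5+, Ba4, Bxc7, Bd6, Be5, Bh4, Bf4, Bh2, Bf2, Be1, d3, d4.
Count: 20.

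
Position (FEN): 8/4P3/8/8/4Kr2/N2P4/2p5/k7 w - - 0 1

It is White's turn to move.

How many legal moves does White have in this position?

4

White to move; king on e4.
In check: yes, from the black rook on f4.
Legal moves: Ke5, Kd5, Kxf4, Ke3.
Count: 4.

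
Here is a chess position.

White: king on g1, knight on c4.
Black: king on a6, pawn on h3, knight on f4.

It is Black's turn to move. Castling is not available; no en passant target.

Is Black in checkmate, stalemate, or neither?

neither

Black to move; black king on a6.
In check: no.
Legal moves for Black: Kb7, Ka7, Kb5, Ng6, Ne6, Nh5, Nd5, Nd3, Ng2, Ne2+, h2+.
Black has 11 legal moves and is not in check → neither.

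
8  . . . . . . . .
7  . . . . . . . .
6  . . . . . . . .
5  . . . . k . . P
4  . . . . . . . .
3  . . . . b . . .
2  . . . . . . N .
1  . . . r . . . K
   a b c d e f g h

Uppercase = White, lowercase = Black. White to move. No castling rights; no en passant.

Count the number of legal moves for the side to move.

White to move; king on h1.
In check: yes, from the black rook on d1.
Legal moves: Kh2, Ne1.
Count: 2.

2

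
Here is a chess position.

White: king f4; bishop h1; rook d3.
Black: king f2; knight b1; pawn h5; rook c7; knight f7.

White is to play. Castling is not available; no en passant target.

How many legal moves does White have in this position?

White to move; king on f4.
In check: no.
Legal moves: Kf5, Ke4, Rd8, Rd7, Rd6, Rd5, Rd4, Rh3, Rg3, Rf3+, Re3, Rc3, Rb3, Ra3, Rd2+, Rd1, Ba8, Bb7, Bc6, Bd5, Be4, Bf3, Bg2.
Count: 23.

23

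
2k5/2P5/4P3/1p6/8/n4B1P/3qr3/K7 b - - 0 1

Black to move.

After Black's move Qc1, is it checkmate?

After Qc1: white king on a1; in check: yes, from the black queen on c1.
King squares — b1: attacked by Qc1; a2: attacked by Re2; b2: attacked by Qc1.
White has no legal moves → checkmate.

yes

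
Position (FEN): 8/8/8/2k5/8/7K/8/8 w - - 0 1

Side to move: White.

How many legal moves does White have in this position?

White to move; king on h3.
In check: no.
Legal moves: Kh4, Kg4, Kg3, Kh2, Kg2.
Count: 5.

5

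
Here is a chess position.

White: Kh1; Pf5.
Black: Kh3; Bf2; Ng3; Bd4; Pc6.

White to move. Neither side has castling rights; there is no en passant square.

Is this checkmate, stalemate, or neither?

White to move; white king on h1.
In check: yes, from the black knight on g3.
King squares — g1: attacked by Bf2; g2: attacked by Kh3; h2: attacked by Kh3.
Legal moves for White: none.
In check with no legal moves → checkmate.

checkmate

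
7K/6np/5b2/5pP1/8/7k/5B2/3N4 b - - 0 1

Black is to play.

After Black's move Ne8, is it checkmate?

After Ne8: white king on h8; in check: yes, from the black bishop on f6.
White has 3 legal replies: Kg8, Kxh7, gxf6.
In check but a legal move exists → not checkmate.

no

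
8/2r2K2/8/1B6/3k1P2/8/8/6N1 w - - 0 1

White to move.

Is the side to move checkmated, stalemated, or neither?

White to move; white king on f7.
In check: yes, from the black rook on c7.
King squares — e6: available; f6: available; g6: available; e7: attacked by Rc7; g7: attacked by Rc7; e8: available; f8: available; g8: available.
Legal moves for White: Kg8, Kf8, Ke8, Kg6, Kf6, Ke6, Bd7.
White is in check but has 7 legal moves → neither.

neither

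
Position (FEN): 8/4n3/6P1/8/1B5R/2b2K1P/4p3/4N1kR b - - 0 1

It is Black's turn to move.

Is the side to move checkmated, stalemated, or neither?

Black to move; black king on g1.
In check: yes, from the white rook on h1.
Legal moves for Black: Kxh1.
Black is in check but has 1 legal move → neither.

neither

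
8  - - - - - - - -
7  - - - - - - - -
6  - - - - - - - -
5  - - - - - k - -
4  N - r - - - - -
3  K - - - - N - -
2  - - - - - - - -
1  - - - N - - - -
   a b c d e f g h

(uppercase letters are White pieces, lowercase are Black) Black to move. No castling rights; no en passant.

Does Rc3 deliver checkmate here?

no

After Rc3: white king on a3; in check: yes, from the black rook on c3.
White has 5 legal replies: Kb4, Kb2, Ka2, Naxc3, Ndxc3.
In check but a legal move exists → not checkmate.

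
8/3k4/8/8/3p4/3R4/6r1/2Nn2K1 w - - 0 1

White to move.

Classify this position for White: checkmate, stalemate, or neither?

White to move; white king on g1.
In check: yes, from the black rook on g2.
Legal moves for White: Kxg2, Kh1, Kf1.
White is in check but has 3 legal moves → neither.

neither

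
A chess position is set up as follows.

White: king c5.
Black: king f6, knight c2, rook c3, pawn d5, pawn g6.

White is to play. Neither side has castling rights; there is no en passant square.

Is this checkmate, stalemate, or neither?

White to move; white king on c5.
In check: yes, from the black rook on c3.
Legal moves for White: Kd6, Kb6, Kxd5, Kb5.
White is in check but has 4 legal moves → neither.

neither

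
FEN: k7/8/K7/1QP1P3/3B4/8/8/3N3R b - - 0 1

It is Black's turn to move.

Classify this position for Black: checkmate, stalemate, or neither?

stalemate

Black to move; black king on a8.
In check: no.
King squares — a7: attacked by Ka6; b7: attacked by Qb5; b8: attacked by Qb5.
Legal moves for Black: none.
Not in check and no legal moves → stalemate.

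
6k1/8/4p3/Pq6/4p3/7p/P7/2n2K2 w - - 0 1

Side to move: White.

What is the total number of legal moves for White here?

3

White to move; king on f1.
In check: yes, from the black queen on b5.
Legal moves: Kf2, Kg1, Ke1.
Count: 3.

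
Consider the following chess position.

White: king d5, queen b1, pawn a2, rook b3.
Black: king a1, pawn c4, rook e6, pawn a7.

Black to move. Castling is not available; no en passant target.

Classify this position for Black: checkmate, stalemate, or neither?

Black to move; black king on a1.
In check: yes, from the white queen on b1.
King squares — b1: attacked by Rb3; a2: attacked by Qb1; b2: attacked by Qb1.
Legal moves for Black: none.
In check with no legal moves → checkmate.

checkmate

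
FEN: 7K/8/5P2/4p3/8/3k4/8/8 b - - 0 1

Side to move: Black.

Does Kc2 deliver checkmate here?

After Kc2: white king on h8; in check: no.
White is not in check, so this cannot be checkmate.

no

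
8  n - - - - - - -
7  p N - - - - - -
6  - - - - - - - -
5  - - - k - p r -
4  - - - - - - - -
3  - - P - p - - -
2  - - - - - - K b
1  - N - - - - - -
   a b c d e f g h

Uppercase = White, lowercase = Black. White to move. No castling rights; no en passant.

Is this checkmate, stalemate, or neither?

neither

White to move; white king on g2.
In check: yes, from the black rook on g5.
Legal moves for White: Kh3, Kf3, Kxh2, Kh1, Kf1.
White is in check but has 5 legal moves → neither.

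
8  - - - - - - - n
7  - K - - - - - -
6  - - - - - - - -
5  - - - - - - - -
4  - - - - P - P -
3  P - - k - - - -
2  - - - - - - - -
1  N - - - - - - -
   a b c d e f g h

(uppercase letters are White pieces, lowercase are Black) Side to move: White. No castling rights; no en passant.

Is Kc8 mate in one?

After Kc8: black king on d3; in check: no.
Black is not in check, so this cannot be checkmate.

no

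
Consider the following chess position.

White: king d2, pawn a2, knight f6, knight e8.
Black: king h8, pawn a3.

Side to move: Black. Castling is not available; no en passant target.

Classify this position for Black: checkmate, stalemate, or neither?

stalemate

Black to move; black king on h8.
In check: no.
King squares — g7: attacked by Ne8; h7: attacked by Nf6; g8: attacked by Nf6.
Legal moves for Black: none.
Not in check and no legal moves → stalemate.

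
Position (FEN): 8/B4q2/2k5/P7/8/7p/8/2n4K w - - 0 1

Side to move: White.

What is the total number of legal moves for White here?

10

White to move; king on h1.
In check: no.
Legal moves: Bb8, Bb6, Bc5, Bd4, Be3, Bf2, Bg1, Kh2, Kg1, a6.
Count: 10.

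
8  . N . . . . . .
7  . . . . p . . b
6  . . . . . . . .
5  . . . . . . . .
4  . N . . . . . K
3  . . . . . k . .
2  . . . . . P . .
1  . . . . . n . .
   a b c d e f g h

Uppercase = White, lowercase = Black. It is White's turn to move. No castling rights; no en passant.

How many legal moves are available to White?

White to move; king on h4.
In check: no.
Legal moves: Nd7, N8c6, N8a6, Kh5, Kg5, Kh3, N4c6, N4a6, Nd5, Nd3, Nc2, Na2.
Count: 12.

12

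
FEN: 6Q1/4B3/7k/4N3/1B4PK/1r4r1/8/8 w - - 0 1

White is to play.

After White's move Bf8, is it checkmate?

After Bf8: black king on h6; in check: yes, from the white bishop on f8.
King squares — g5: attacked by Kh4; h5: attacked by Pg4; g6: attacked by Ne5; g7: attacked by Bf8; h7: attacked by Qg8.
Black has no legal moves → checkmate.

yes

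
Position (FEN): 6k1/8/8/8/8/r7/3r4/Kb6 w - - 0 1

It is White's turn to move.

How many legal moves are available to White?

White to move; king on a1.
In check: yes, from the black rook on a3.
Legal moves: Kxb1.
Count: 1.

1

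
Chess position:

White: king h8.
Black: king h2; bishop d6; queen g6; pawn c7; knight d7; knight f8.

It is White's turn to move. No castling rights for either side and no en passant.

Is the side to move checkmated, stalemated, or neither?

White to move; white king on h8.
In check: no.
King squares — g7: attacked by Qg6; h7: attacked by Qg6; g8: attacked by Qg6.
Legal moves for White: none.
Not in check and no legal moves → stalemate.

stalemate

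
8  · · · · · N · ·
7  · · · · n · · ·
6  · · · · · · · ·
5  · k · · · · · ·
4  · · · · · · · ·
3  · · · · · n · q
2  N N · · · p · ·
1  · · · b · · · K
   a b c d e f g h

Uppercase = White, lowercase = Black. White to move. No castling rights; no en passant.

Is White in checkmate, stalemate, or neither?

checkmate

White to move; white king on h1.
In check: yes, from the black queen on h3.
King squares — g1: attacked by Pf2; g2: attacked by Qh3; h2: attacked by Nf3.
Legal moves for White: none.
In check with no legal moves → checkmate.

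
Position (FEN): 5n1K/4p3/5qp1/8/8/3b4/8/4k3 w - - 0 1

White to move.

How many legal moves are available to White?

White to move; king on h8.
In check: yes, from the black queen on f6.
Legal moves: Kg8.
Count: 1.

1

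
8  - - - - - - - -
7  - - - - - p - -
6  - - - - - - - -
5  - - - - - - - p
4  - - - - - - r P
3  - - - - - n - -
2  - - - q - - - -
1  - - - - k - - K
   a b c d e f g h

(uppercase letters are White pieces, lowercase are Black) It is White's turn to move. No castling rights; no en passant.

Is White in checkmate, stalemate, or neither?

White to move; white king on h1.
In check: no.
King squares — g1: attacked by Nf3; g2: attacked by Qd2; h2: attacked by Qd2.
Legal moves for White: none.
Not in check and no legal moves → stalemate.

stalemate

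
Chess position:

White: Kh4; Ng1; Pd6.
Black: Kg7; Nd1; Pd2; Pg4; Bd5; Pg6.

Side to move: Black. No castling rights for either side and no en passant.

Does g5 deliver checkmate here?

After g5: white king on h4; in check: yes, from the black pawn on g5.
White has 4 legal replies: Kh5, Kxg5, Kxg4, Kg3.
In check but a legal move exists → not checkmate.

no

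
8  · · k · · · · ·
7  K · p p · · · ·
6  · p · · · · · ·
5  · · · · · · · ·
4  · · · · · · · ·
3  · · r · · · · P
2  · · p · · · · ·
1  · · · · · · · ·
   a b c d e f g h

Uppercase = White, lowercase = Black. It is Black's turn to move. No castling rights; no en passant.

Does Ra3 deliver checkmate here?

After Ra3: white king on a7; in check: yes, from the black rook on a3.
King squares — a6: attacked by Ra3; b6: attacked by Pc7; b7: attacked by Kc8; a8: attacked by Ra3; b8: attacked by Kc8.
White has no legal moves → checkmate.

yes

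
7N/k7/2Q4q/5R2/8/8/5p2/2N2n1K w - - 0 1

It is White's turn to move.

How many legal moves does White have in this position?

White to move; king on h1.
In check: yes, from the black queen on h6.
Legal moves: Kg2, Qxh6, Rh5.
Count: 3.

3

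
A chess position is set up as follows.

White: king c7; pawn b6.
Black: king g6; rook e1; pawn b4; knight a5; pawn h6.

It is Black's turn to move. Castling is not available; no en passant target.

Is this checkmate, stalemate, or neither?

Black to move; black king on g6.
In check: no.
Legal moves for Black include: Kh7, Kg7, Kf7, Kf6, Kh5, Kg5, Kf5, Nb7, Nc6, Nc4, Nb3, Re8, Re7+, Re6, Re5, Re4, Re3, Re2, ... (list truncated; more exist).
Black has legal moves and is not in check → neither.

neither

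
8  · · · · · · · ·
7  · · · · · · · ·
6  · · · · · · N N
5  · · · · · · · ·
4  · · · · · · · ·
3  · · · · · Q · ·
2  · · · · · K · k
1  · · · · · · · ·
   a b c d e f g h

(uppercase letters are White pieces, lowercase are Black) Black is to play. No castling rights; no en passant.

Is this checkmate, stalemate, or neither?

stalemate

Black to move; black king on h2.
In check: no.
King squares — g1: attacked by Kf2; h1: attacked by Qf3; g2: attacked by Kf2; g3: attacked by Kf2; h3: attacked by Qf3.
Legal moves for Black: none.
Not in check and no legal moves → stalemate.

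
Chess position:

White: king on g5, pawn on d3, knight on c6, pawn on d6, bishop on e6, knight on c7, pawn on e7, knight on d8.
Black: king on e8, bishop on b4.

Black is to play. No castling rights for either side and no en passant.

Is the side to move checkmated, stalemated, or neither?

checkmate

Black to move; black king on e8.
In check: yes, from the white knight on c7.
King squares — d7: attacked by Be6; e7: attacked by Nc6; f7: attacked by Be6; d8: attacked by Nc6; f8: attacked by Pe7.
Legal moves for Black: none.
In check with no legal moves → checkmate.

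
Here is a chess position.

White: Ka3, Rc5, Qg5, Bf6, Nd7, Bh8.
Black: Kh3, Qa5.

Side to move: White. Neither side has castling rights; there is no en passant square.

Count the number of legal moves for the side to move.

3

White to move; king on a3.
In check: yes, from the black queen on a5.
Legal moves: Kb3, Kb2, Rxa5.
Count: 3.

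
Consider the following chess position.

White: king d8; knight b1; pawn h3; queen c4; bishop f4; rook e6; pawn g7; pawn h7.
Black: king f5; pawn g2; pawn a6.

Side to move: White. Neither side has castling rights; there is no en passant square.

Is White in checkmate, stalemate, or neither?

White to move; white king on d8.
In check: no.
Legal moves for White include: Ke8, Kc8, Ke7, Kd7, Kc7, Re8, Re7, Rh6, Rg6, Rf6+, Rd6, Rc6, Rb6, Rxa6, Re5+, Re4, Re3, Re2, ... (list truncated; more exist).
White has legal moves and is not in check → neither.

neither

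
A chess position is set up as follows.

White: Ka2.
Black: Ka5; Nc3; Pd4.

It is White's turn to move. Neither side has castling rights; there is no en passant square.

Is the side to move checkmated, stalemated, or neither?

neither

White to move; white king on a2.
In check: yes, from the black knight on c3.
Legal moves for White: Kb3, Ka3, Kb2, Ka1.
White is in check but has 4 legal moves → neither.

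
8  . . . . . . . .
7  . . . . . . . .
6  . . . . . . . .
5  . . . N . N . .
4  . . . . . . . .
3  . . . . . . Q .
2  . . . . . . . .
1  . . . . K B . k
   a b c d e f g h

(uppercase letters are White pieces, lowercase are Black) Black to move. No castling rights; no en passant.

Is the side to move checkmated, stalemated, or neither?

Black to move; black king on h1.
In check: no.
King squares — g1: attacked by Qg3; g2: attacked by Bf1; h2: attacked by Qg3.
Legal moves for Black: none.
Not in check and no legal moves → stalemate.

stalemate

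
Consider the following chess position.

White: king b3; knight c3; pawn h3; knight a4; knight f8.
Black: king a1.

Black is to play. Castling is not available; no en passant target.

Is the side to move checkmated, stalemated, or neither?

Black to move; black king on a1.
In check: no.
King squares — b1: attacked by Nc3; a2: attacked by Kb3; b2: attacked by Kb3.
Legal moves for Black: none.
Not in check and no legal moves → stalemate.

stalemate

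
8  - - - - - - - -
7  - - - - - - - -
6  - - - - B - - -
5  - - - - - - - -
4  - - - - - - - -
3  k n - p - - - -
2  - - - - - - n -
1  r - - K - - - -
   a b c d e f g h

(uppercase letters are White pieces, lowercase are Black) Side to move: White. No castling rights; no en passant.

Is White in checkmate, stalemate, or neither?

White to move; white king on d1.
In check: yes, from the black rook on a1.
King squares — c1: attacked by Ra1; e1: attacked by Ra1; c2: attacked by Pd3; d2: attacked by Nb3; e2: attacked by Pd3.
Legal moves for White: none.
In check with no legal moves → checkmate.

checkmate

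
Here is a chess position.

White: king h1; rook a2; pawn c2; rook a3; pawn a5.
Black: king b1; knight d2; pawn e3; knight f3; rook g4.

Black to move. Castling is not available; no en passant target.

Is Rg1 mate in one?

After Rg1: white king on h1; in check: yes, from the black rook on g1.
King squares — g1: attacked by Nf3; g2: attacked by Rg1; h2: attacked by Nf3.
White has no legal moves → checkmate.

yes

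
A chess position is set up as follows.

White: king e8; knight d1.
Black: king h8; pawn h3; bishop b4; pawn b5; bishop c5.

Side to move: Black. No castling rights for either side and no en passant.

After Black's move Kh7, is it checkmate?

After Kh7: white king on e8; in check: no.
White is not in check, so this cannot be checkmate.

no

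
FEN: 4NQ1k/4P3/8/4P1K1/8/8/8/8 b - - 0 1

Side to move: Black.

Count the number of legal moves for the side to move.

Black to move; king on h8.
In check: yes, from the white queen on f8.
Legal moves: Kh7.
Count: 1.

1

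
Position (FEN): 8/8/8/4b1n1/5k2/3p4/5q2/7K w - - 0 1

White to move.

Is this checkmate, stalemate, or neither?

stalemate

White to move; white king on h1.
In check: no.
King squares — g1: attacked by Qf2; g2: attacked by Qf2; h2: attacked by Qf2.
Legal moves for White: none.
Not in check and no legal moves → stalemate.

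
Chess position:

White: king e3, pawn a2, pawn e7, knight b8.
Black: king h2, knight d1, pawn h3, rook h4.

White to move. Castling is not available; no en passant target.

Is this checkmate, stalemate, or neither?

neither

White to move; white king on e3.
In check: yes, from the black knight on d1.
Legal moves for White: Kf3, Kd3, Ke2, Kd2.
White is in check but has 4 legal moves → neither.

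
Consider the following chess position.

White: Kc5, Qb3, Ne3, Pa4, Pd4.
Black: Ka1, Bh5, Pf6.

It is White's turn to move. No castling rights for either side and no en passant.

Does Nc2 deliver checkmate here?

After Nc2: black king on a1; in check: yes, from the white knight on c2.
King squares — b1: attacked by Qb3; a2: attacked by Qb3; b2: attacked by Qb3.
Black has no legal moves → checkmate.

yes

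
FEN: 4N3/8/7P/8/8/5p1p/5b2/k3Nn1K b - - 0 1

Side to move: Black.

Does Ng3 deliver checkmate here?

no

After Ng3: white king on h1; in check: yes, from the black knight on g3.
White has 1 legal reply: Kh2.
In check but a legal move exists → not checkmate.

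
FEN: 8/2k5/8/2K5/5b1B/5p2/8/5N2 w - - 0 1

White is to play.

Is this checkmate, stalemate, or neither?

White to move; white king on c5.
In check: no.
Legal moves for White: Kd5, Kb5, Kd4, Kc4, Kb4, Bd8+, Be7, Bf6, Bg5, Bg3, Bf2, Be1, Ng3, Ne3, Nh2, Nd2.
White has 16 legal moves and is not in check → neither.

neither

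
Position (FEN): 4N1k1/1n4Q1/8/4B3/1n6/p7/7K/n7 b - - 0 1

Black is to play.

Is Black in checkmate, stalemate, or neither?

Black to move; black king on g8.
In check: yes, from the white queen on g7.
King squares — f7: attacked by Qg7; g7: attacked by Be5; h7: attacked by Qg7; f8: attacked by Qg7; h8: attacked by Qg7.
Legal moves for Black: none.
In check with no legal moves → checkmate.

checkmate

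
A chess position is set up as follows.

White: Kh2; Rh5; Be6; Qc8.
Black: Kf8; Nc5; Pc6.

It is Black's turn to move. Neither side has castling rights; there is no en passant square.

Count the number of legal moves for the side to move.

Black to move; king on f8.
In check: yes, from the white queen on c8.
Legal moves: Kg7, Ke7.
Count: 2.

2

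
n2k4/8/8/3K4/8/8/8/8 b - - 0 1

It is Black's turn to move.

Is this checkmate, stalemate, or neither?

neither

Black to move; black king on d8.
In check: no.
Legal moves for Black: Ke8, Kc8, Ke7, Kd7, Kc7, Nc7+, Nb6+.
Black has 7 legal moves and is not in check → neither.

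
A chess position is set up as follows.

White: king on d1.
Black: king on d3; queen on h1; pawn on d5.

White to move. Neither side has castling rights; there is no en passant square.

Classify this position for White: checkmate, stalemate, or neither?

checkmate

White to move; white king on d1.
In check: yes, from the black queen on h1.
King squares — c1: attacked by Qh1; e1: attacked by Qh1; c2: attacked by Kd3; d2: attacked by Kd3; e2: attacked by Kd3.
Legal moves for White: none.
In check with no legal moves → checkmate.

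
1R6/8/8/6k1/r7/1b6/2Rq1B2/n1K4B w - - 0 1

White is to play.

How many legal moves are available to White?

White to move; king on c1.
In check: yes, from the black queen on d2.
Legal moves: Kxd2, Kb2, Kb1, Rxd2.
Count: 4.

4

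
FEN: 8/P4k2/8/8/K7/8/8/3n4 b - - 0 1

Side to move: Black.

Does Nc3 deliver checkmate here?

no

After Nc3: white king on a4; in check: yes, from the black knight on c3.
White has 4 legal replies: Ka5, Kb4, Kb3, Ka3.
In check but a legal move exists → not checkmate.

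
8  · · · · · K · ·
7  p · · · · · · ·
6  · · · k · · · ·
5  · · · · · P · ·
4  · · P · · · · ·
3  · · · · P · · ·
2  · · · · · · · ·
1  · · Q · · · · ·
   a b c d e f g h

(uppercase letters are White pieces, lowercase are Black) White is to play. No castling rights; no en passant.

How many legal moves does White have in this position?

19

White to move; king on f8.
In check: no.
Legal moves: Kg8, Ke8, Kg7, Kf7, Qc3, Qa3+, Qd2+, Qc2, Qb2, Qh1, Qg1, Qf1, Qe1, Qd1+, Qb1, Qa1, f6, c5+, e4.
Count: 19.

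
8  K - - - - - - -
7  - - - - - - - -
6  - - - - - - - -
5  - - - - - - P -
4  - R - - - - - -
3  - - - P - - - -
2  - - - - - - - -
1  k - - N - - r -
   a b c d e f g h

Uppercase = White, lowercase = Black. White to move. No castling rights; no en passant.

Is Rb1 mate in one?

no

After Rb1: black king on a1; in check: yes, from the white rook on b1.
Black has 2 legal replies: Ka2, Kxb1.
In check but a legal move exists → not checkmate.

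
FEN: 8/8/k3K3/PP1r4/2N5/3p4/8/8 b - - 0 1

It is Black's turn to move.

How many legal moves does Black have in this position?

Black to move; king on a6.
In check: yes, from the white pawn on b5.
Legal moves: Kb7, Ka7, Kxb5, Rxb5.
Count: 4.

4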